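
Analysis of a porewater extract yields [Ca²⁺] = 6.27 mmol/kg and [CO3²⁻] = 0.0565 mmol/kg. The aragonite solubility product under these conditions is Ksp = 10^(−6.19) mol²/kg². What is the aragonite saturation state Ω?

Ksp = 10^(−6.19) = 6.457×10^-7
Ω = [Ca²⁺][CO3²⁻]/Ksp = (6.27×10^-3)(0.0565×10^-3) / 6.457×10^-7 = 0.549

Ω = 0.549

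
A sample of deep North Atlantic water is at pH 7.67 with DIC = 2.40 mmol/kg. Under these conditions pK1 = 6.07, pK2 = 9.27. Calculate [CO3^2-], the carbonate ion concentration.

[CO3²⁻] = 0.0574 mmol/kg

α₂ = 1 / (1 + [H⁺]/K2 + [H⁺]²/(K1K2)) = 1 / (1 + 10^+1.60 + 10^+0.00)
   = 1 / (1 + 39.811 + 1.0000) = 1/41.811 = 0.02392
[CO3²⁻] = α₂ × DIC = 0.02392 × 2.40 = 0.0574 mmol/kg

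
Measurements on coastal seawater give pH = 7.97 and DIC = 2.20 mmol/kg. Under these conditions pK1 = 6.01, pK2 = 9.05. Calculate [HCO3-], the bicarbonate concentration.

α₁ = 1 / (1 + [H⁺]/K1 + K2/[H⁺]) = 1 / (1 + 10^-1.96 + 10^-1.08)
   = 1 / (1 + 0.010965 + 0.083176) = 1/1.0941 = 0.9140
[HCO3⁻] = α₁ × DIC = 0.9140 × 2.20 = 2.01 mmol/kg

[HCO3⁻] = 2.01 mmol/kg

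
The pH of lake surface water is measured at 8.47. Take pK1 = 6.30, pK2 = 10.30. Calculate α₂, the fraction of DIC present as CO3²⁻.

α₂ = 0.0145

α₂ = 1 / (1 + [H⁺]/K2 + [H⁺]²/(K1K2)) = 1 / (1 + 10^+1.83 + 10^-0.34)
   = 1 / (1 + 67.608 + 0.45709) = 1/69.065 = 0.01448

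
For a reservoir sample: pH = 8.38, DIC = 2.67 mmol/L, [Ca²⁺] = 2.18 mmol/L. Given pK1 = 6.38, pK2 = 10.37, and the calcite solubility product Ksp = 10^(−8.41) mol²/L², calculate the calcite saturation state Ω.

α₂ = 1 / (1 + [H⁺]/K2 + [H⁺]²/(K1K2)) = 1 / (1 + 10^+1.99 + 10^-0.01)
   = 1 / (1 + 97.724 + 0.97724) = 1/99.701 = 0.01003
[CO3²⁻] = α₂ × DIC = 0.01003 × 2.67 = 0.02678 mmol/L
Ksp = 10^(−8.41) = 3.890×10^-9
Ω = [Ca²⁺][CO3²⁻]/Ksp = (2.18×10^-3)(2.678×10^-5) / 3.890×10^-9 = 15.0

Ω = 15.0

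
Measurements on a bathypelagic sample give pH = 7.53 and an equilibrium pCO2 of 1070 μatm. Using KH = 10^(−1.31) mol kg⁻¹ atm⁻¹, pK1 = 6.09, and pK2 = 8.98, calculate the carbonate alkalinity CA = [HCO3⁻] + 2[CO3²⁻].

[CO2*] = KH · pCO2 = 10^(−1.31) × 1070×10^-6 = 5.241×10^-5 mol/kg
α₀ = 1/(1 + K1/[H⁺] + K1K2/[H⁺]²) = 1/(1 + 10^+1.44 + 10^-0.01) = 0.03388
DIC = [CO2*]/α₀ = 5.241×10^-5 / 0.03388 = 1.547 mmol/kg
CA = (α₁ + 2α₂)·DIC = (0.9330 + 2×0.03310) × 1.547 = 1.55 mmol/kg

CA = 1.55 mmol/kg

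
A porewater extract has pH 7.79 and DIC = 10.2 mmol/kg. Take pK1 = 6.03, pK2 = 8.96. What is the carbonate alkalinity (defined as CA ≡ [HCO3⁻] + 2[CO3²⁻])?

CA = 10.7 mmol/kg

CA = [HCO3⁻] + 2[CO3²⁻] = (α₁ + 2α₂)·DIC
At pH 7.79: [H⁺]/K1 = 10^-1.76 = 0.017378, K2/[H⁺] = 10^-1.17 = 0.067608
α₁ = 1/(1 + 0.017378 + 0.067608) = 1/1.0850 = 0.9217; α₂ = α₁·K2/[H⁺] = 0.06231
α₁ + 2α₂ = 1.0463
CA = 1.0463 × 10.2 = 10.7 mmol/kg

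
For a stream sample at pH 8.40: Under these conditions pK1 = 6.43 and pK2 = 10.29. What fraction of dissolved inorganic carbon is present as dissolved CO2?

α₀ = 0.0105

α₀ = 1 / (1 + K1/[H⁺] + K1K2/[H⁺]²) = 1 / (1 + 10^+1.97 + 10^+0.08)
   = 1 / (1 + 93.325 + 1.2023) = 1/95.528 = 0.01047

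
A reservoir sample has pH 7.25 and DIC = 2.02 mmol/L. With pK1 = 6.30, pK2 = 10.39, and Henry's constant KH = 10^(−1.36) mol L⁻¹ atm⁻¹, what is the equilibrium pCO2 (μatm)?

pCO2 = 4670 μatm

α₀ = 1 / (1 + K1/[H⁺] + K1K2/[H⁺]²) = 1 / (1 + 10^+0.95 + 10^-2.19)
   = 1 / (1 + 8.9125 + 0.0064565) = 1/9.9190 = 0.1008
[CO2*] = α₀ × DIC = 0.1008 × 2.02 = 0.2037 mmol/L
pCO2 = [CO2*]/KH = 2.037×10^-4 / 4.365×10^-2 = 4670 μatm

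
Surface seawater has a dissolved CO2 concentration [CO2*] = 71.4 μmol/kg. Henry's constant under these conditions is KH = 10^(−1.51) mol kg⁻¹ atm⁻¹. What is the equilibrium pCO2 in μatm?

pCO2 = 2310 μatm

KH = 10^(−1.51) = 3.090×10^-2 mol kg⁻¹ atm⁻¹
pCO2 = [CO2*]/KH = 71.4×10^-6 / 3.090×10^-2 = 2.31×10^-3 atm = 2310 μatm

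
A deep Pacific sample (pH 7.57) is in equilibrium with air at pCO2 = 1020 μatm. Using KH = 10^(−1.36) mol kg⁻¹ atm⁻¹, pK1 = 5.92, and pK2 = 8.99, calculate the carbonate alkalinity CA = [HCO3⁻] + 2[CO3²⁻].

[CO2*] = KH · pCO2 = 10^(−1.36) × 1020×10^-6 = 4.452×10^-5 mol/kg
α₀ = 1/(1 + K1/[H⁺] + K1K2/[H⁺]²) = 1/(1 + 10^+1.65 + 10^+0.23) = 0.02111
DIC = [CO2*]/α₀ = 4.452×10^-5 / 0.02111 = 2.109 mmol/kg
CA = (α₁ + 2α₂)·DIC = (0.9430 + 2×0.03585) × 2.109 = 2.14 mmol/kg

CA = 2.14 mmol/kg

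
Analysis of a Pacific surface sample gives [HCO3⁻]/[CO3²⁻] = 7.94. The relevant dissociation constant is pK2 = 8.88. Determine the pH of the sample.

pH = 7.98

From K2 = [H⁺][CO3²⁻]/[HCO3⁻]:  pH = pK2 − log₁₀([HCO3⁻]/[CO3²⁻])
log₁₀(7.94) = +0.900
pH = 8.88 − (+0.900) = 7.98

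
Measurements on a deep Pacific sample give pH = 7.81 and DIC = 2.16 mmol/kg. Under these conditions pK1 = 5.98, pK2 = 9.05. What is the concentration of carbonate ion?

[CO3²⁻] = 0.116 mmol/kg

α₂ = 1 / (1 + [H⁺]/K2 + [H⁺]²/(K1K2)) = 1 / (1 + 10^+1.24 + 10^-0.59)
   = 1 / (1 + 17.378 + 0.25704) = 1/18.635 = 0.05366
[CO3²⁻] = α₂ × DIC = 0.05366 × 2.16 = 0.116 mmol/kg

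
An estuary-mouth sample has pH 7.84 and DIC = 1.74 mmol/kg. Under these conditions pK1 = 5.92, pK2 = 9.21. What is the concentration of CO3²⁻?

[CO3²⁻] = 0.0704 mmol/kg

α₂ = 1 / (1 + [H⁺]/K2 + [H⁺]²/(K1K2)) = 1 / (1 + 10^+1.37 + 10^-0.55)
   = 1 / (1 + 23.442 + 0.28184) = 1/24.724 = 0.04045
[CO3²⁻] = α₂ × DIC = 0.04045 × 1.74 = 0.0704 mmol/kg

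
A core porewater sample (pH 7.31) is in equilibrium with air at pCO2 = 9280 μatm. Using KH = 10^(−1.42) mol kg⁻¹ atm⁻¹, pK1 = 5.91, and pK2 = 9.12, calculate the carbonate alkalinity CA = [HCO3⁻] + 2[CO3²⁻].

[CO2*] = KH · pCO2 = 10^(−1.42) × 9280×10^-6 = 3.528×10^-4 mol/kg
α₀ = 1/(1 + K1/[H⁺] + K1K2/[H⁺]²) = 1/(1 + 10^+1.40 + 10^-0.41) = 0.03772
DIC = [CO2*]/α₀ = 3.528×10^-4 / 0.03772 = 9.352 mmol/kg
CA = (α₁ + 2α₂)·DIC = (0.9476 + 2×0.01468) × 9.352 = 9.14 mmol/kg

CA = 9.14 mmol/kg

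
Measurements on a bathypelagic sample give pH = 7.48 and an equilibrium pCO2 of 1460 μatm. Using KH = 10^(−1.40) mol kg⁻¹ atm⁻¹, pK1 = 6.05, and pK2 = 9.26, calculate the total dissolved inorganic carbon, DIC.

DIC = 1.65 mmol/kg

[CO2*] = KH · pCO2 = 10^(−1.40) × 1460×10^-6 = 5.812×10^-5 mol/kg
α₀ = 1/(1 + K1/[H⁺] + K1K2/[H⁺]²) = 1/(1 + 10^+1.43 + 10^-0.35) = 0.03526
DIC = [CO2*]/α₀ = 5.812×10^-5 / 0.03526 = 1.65 mmol/kg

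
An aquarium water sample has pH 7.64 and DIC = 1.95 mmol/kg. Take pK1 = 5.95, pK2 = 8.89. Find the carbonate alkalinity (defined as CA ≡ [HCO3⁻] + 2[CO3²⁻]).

CA = [HCO3⁻] + 2[CO3²⁻] = (α₁ + 2α₂)·DIC
At pH 7.64: [H⁺]/K1 = 10^-1.69 = 0.020417, K2/[H⁺] = 10^-1.25 = 0.056234
α₁ = 1/(1 + 0.020417 + 0.056234) = 1/1.0767 = 0.9288; α₂ = α₁·K2/[H⁺] = 0.05223
α₁ + 2α₂ = 1.0333
CA = 1.0333 × 1.95 = 2.01 mmol/kg

CA = 2.01 mmol/kg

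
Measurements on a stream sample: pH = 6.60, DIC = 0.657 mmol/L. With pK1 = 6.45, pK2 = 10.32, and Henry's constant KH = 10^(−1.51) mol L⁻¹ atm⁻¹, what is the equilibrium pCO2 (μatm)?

α₀ = 1 / (1 + K1/[H⁺] + K1K2/[H⁺]²) = 1 / (1 + 10^+0.15 + 10^-3.57)
   = 1 / (1 + 1.4125 + 0.00026915) = 1/2.4128 = 0.4145
[CO2*] = α₀ × DIC = 0.4145 × 0.657 = 0.2723 mmol/L
pCO2 = [CO2*]/KH = 2.723×10^-4 / 3.090×10^-2 = 8810 μatm

pCO2 = 8810 μatm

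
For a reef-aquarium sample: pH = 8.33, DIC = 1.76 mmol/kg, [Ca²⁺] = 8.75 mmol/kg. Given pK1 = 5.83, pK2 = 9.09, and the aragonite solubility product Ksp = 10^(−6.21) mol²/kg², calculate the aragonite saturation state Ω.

α₂ = 1 / (1 + [H⁺]/K2 + [H⁺]²/(K1K2)) = 1 / (1 + 10^+0.76 + 10^-1.74)
   = 1 / (1 + 5.7544 + 0.018197) = 1/6.7726 = 0.1477
[CO3²⁻] = α₂ × DIC = 0.1477 × 1.76 = 0.2599 mmol/kg
Ksp = 10^(−6.21) = 6.166×10^-7
Ω = [Ca²⁺][CO3²⁻]/Ksp = (8.75×10^-3)(2.599×10^-4) / 6.166×10^-7 = 3.69

Ω = 3.69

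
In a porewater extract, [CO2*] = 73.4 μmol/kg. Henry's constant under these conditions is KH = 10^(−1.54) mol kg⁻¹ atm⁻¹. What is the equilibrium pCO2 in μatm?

KH = 10^(−1.54) = 2.884×10^-2 mol kg⁻¹ atm⁻¹
pCO2 = [CO2*]/KH = 73.4×10^-6 / 2.884×10^-2 = 2.55×10^-3 atm = 2550 μatm

pCO2 = 2550 μatm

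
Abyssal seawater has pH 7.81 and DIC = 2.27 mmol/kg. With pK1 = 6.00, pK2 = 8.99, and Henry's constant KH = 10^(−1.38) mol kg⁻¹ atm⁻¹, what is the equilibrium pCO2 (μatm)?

pCO2 = 780 μatm

α₀ = 1 / (1 + K1/[H⁺] + K1K2/[H⁺]²) = 1 / (1 + 10^+1.81 + 10^+0.63)
   = 1 / (1 + 64.565 + 4.2658) = 1/69.831 = 0.01432
[CO2*] = α₀ × DIC = 0.01432 × 2.27 = 0.03251 mmol/kg
pCO2 = [CO2*]/KH = 3.251×10^-5 / 4.169×10^-2 = 780 μatm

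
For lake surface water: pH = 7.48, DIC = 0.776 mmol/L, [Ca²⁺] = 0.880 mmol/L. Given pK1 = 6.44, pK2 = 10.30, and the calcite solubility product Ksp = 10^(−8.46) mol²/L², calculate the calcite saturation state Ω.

Ω = 0.273

α₂ = 1 / (1 + [H⁺]/K2 + [H⁺]²/(K1K2)) = 1 / (1 + 10^+2.82 + 10^+1.78)
   = 1 / (1 + 660.69 + 60.256) = 1/721.95 = 0.001385
[CO3²⁻] = α₂ × DIC = 0.001385 × 0.776 = 0.001075 mmol/L = 1.075 μmol/L
Ksp = 10^(−8.46) = 3.467×10^-9
Ω = [Ca²⁺][CO3²⁻]/Ksp = (0.880×10^-3)(1.075×10^-6) / 3.467×10^-9 = 0.273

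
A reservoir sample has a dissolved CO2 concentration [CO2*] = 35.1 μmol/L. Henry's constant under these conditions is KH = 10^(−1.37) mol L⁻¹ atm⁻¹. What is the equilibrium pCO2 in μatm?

KH = 10^(−1.37) = 4.266×10^-2 mol L⁻¹ atm⁻¹
pCO2 = [CO2*]/KH = 35.1×10^-6 / 4.266×10^-2 = 8.23×10^-4 atm = 823 μatm

pCO2 = 823 μatm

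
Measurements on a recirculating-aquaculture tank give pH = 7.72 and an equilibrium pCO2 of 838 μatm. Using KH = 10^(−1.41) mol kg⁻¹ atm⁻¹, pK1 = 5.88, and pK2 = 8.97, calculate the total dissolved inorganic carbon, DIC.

DIC = 2.41 mmol/kg

[CO2*] = KH · pCO2 = 10^(−1.41) × 838×10^-6 = 3.260×10^-5 mol/kg
α₀ = 1/(1 + K1/[H⁺] + K1K2/[H⁺]²) = 1/(1 + 10^+1.84 + 10^+0.59) = 0.01350
DIC = [CO2*]/α₀ = 3.260×10^-5 / 0.01350 = 2.41 mmol/kg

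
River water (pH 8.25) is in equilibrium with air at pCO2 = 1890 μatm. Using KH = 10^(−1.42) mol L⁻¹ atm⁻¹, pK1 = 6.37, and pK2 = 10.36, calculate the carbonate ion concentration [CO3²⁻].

[CO2*] = KH · pCO2 = 10^(−1.42) × 1890×10^-6 = 7.186×10^-5 mol/L
α₀ = 1/(1 + K1/[H⁺] + K1K2/[H⁺]²) = 1/(1 + 10^+1.88 + 10^-0.23) = 0.01291
DIC = [CO2*]/α₀ = 7.186×10^-5 / 0.01291 = 5.565 mmol/L
[CO3²⁻] = α₂·DIC; α₂ = 0.007603, so [CO3²⁻] = 0.007603 × 5.565 = 0.0423 mmol/L

[CO3²⁻] = 0.0423 mmol/L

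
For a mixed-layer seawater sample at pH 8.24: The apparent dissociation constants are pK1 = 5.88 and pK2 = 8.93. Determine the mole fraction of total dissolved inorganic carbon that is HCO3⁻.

α₁ = 0.827

α₁ = 1 / (1 + [H⁺]/K1 + K2/[H⁺]) = 1 / (1 + 10^-2.36 + 10^-0.69)
   = 1 / (1 + 0.0043652 + 0.20417) = 1/1.2085 = 0.8274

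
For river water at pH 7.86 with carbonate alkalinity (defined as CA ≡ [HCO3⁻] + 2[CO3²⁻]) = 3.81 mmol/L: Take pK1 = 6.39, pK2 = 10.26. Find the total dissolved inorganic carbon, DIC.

CA = [HCO3⁻] + 2[CO3²⁻] = (α₁ + 2α₂)·DIC
At pH 7.86: [H⁺]/K1 = 10^-1.47 = 0.033884, K2/[H⁺] = 10^-2.40 = 0.0039811
α₁ = 1/(1 + 0.033884 + 0.0039811) = 1/1.0379 = 0.9635; α₂ = α₁·K2/[H⁺] = 0.003836
α₁ + 2α₂ = 0.9712
DIC = CA / (α₁ + 2α₂) = 3.81 / 0.9712 = 3.92 mmol/L

DIC = 3.92 mmol/L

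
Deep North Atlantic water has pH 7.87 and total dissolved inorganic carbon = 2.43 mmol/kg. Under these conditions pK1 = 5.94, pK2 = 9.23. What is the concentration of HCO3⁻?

[HCO3⁻] = 2.30 mmol/kg

α₁ = 1 / (1 + [H⁺]/K1 + K2/[H⁺]) = 1 / (1 + 10^-1.93 + 10^-1.36)
   = 1 / (1 + 0.011749 + 0.043652) = 1/1.0554 = 0.9475
[HCO3⁻] = α₁ × DIC = 0.9475 × 2.43 = 2.30 mmol/kg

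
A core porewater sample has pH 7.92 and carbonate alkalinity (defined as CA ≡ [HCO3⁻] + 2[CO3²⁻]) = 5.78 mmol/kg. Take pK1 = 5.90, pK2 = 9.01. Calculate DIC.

DIC = 5.42 mmol/kg

CA = [HCO3⁻] + 2[CO3²⁻] = (α₁ + 2α₂)·DIC
At pH 7.92: [H⁺]/K1 = 10^-2.02 = 0.0095499, K2/[H⁺] = 10^-1.09 = 0.081283
α₁ = 1/(1 + 0.0095499 + 0.081283) = 1/1.0908 = 0.9167; α₂ = α₁·K2/[H⁺] = 0.07451
α₁ + 2α₂ = 1.0658
DIC = CA / (α₁ + 2α₂) = 5.78 / 1.0658 = 5.42 mmol/kg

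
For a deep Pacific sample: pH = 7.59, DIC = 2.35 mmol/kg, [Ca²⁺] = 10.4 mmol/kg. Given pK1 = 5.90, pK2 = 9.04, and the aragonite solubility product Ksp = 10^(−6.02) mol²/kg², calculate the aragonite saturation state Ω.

α₂ = 1 / (1 + [H⁺]/K2 + [H⁺]²/(K1K2)) = 1 / (1 + 10^+1.45 + 10^-0.24)
   = 1 / (1 + 28.184 + 0.57544) = 1/29.759 = 0.03360
[CO3²⁻] = α₂ × DIC = 0.03360 × 2.35 = 0.07897 mmol/kg
Ksp = 10^(−6.02) = 9.550×10^-7
Ω = [Ca²⁺][CO3²⁻]/Ksp = (10.4×10^-3)(7.897×10^-5) / 9.550×10^-7 = 0.860

Ω = 0.860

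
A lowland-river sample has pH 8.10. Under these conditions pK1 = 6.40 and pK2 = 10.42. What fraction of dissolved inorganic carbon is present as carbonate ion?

α₂ = 0.00467

α₂ = 1 / (1 + [H⁺]/K2 + [H⁺]²/(K1K2)) = 1 / (1 + 10^+2.32 + 10^+0.62)
   = 1 / (1 + 208.93 + 4.1687) = 1/214.10 = 0.004671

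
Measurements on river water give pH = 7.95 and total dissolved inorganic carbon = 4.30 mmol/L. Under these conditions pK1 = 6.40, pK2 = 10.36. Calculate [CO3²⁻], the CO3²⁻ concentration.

α₂ = 1 / (1 + [H⁺]/K2 + [H⁺]²/(K1K2)) = 1 / (1 + 10^+2.41 + 10^+0.86)
   = 1 / (1 + 257.04 + 7.2444) = 1/265.28 = 0.003770
[CO3²⁻] = α₂ × DIC = 0.003770 × 4.30 = 0.0162 mmol/L = 16.2 μmol/L

[CO3²⁻] = 16.2 μmol/L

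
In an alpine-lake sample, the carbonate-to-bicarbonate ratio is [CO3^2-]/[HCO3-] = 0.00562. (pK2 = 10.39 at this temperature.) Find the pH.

pH = 8.14

From K2 = [H⁺][CO3^2-]/[HCO3-]:  pH = pK2 + log₁₀([CO3^2-]/[HCO3-])
log₁₀(0.00562) = -2.250
pH = 10.39 + (-2.250) = 8.14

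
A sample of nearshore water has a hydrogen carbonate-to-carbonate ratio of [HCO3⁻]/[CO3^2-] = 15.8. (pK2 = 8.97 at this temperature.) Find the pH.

pH = 7.77

From K2 = [H⁺][CO3^2-]/[HCO3⁻]:  pH = pK2 − log₁₀([HCO3⁻]/[CO3^2-])
log₁₀(15.8) = +1.199
pH = 8.97 − (+1.199) = 7.77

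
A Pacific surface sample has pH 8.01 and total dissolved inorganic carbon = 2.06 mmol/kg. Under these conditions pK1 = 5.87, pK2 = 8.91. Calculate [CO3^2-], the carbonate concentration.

α₂ = 1 / (1 + [H⁺]/K2 + [H⁺]²/(K1K2)) = 1 / (1 + 10^+0.90 + 10^-1.24)
   = 1 / (1 + 7.9433 + 0.057544) = 1/9.0008 = 0.1111
[CO3²⁻] = α₂ × DIC = 0.1111 × 2.06 = 0.229 mmol/kg

[CO3²⁻] = 0.229 mmol/kg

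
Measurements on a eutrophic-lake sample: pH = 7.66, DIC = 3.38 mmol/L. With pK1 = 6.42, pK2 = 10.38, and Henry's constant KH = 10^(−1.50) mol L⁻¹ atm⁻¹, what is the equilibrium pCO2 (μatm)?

α₀ = 1 / (1 + K1/[H⁺] + K1K2/[H⁺]²) = 1 / (1 + 10^+1.24 + 10^-1.48)
   = 1 / (1 + 17.378 + 0.033113) = 1/18.411 = 0.05431
[CO2*] = α₀ × DIC = 0.05431 × 3.38 = 0.1836 mmol/L
pCO2 = [CO2*]/KH = 1.836×10^-4 / 3.162×10^-2 = 5810 μatm

pCO2 = 5810 μatm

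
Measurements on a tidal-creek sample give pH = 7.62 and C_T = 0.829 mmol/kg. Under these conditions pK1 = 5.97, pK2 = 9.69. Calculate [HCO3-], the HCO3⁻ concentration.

α₁ = 1 / (1 + [H⁺]/K1 + K2/[H⁺]) = 1 / (1 + 10^-1.65 + 10^-2.07)
   = 1 / (1 + 0.022387 + 0.0085114) = 1/1.0309 = 0.9700
[HCO3⁻] = α₁ × DIC = 0.9700 × 0.829 = 0.804 mmol/kg

[HCO3⁻] = 0.804 mmol/kg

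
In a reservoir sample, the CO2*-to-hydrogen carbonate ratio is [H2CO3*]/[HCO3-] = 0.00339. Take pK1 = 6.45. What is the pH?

From K1 = [H⁺][HCO3-]/[H2CO3*]:  pH = pK1 − log₁₀([H2CO3*]/[HCO3-])
log₁₀(0.00339) = -2.470
pH = 6.45 − (-2.470) = 8.92

pH = 8.92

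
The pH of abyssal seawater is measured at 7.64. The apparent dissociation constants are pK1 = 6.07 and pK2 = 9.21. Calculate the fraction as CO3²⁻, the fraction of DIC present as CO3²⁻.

α₂ = 1 / (1 + [H⁺]/K2 + [H⁺]²/(K1K2)) = 1 / (1 + 10^+1.57 + 10^+0.00)
   = 1 / (1 + 37.154 + 1.0000) = 1/39.154 = 0.02554

α₂ = 0.0255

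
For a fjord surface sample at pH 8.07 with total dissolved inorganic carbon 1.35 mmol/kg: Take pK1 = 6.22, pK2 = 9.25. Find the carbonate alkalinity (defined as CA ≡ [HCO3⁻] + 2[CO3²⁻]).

CA = [HCO3⁻] + 2[CO3²⁻] = (α₁ + 2α₂)·DIC
At pH 8.07: [H⁺]/K1 = 10^-1.85 = 0.014125, K2/[H⁺] = 10^-1.18 = 0.066069
α₁ = 1/(1 + 0.014125 + 0.066069) = 1/1.0802 = 0.9258; α₂ = α₁·K2/[H⁺] = 0.06116
α₁ + 2α₂ = 1.0481
CA = 1.0481 × 1.35 = 1.41 mmol/kg

CA = 1.41 mmol/kg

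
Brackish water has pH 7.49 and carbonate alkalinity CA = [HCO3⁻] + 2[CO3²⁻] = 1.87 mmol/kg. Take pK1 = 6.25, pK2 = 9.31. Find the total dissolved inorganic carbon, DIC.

DIC = 1.95 mmol/kg

CA = [HCO3⁻] + 2[CO3²⁻] = (α₁ + 2α₂)·DIC
At pH 7.49: [H⁺]/K1 = 10^-1.24 = 0.057544, K2/[H⁺] = 10^-1.82 = 0.015136
α₁ = 1/(1 + 0.057544 + 0.015136) = 1/1.0727 = 0.9322; α₂ = α₁·K2/[H⁺] = 0.01411
α₁ + 2α₂ = 0.9605
DIC = CA / (α₁ + 2α₂) = 1.87 / 0.9605 = 1.95 mmol/kg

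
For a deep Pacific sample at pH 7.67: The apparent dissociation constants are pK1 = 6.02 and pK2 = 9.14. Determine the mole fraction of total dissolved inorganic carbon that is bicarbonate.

α₁ = 1 / (1 + [H⁺]/K1 + K2/[H⁺]) = 1 / (1 + 10^-1.65 + 10^-1.47)
   = 1 / (1 + 0.022387 + 0.033884) = 1/1.0563 = 0.9467

α₁ = 0.947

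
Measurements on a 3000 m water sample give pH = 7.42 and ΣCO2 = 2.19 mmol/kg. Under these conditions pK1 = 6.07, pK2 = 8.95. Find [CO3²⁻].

[CO3²⁻] = 0.0602 mmol/kg

α₂ = 1 / (1 + [H⁺]/K2 + [H⁺]²/(K1K2)) = 1 / (1 + 10^+1.53 + 10^+0.18)
   = 1 / (1 + 33.884 + 1.5136) = 1/36.398 = 0.02747
[CO3²⁻] = α₂ × DIC = 0.02747 × 2.19 = 0.0602 mmol/kg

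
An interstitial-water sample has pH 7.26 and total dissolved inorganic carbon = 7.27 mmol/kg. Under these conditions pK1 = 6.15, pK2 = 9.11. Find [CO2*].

[CO2*] = 0.517 mmol/kg

α₀ = 1 / (1 + K1/[H⁺] + K1K2/[H⁺]²) = 1 / (1 + 10^+1.11 + 10^-0.74)
   = 1 / (1 + 12.882 + 0.18197) = 1/14.064 = 0.07110
[CO2*] = α₀ × DIC = 0.07110 × 7.27 = 0.517 mmol/kg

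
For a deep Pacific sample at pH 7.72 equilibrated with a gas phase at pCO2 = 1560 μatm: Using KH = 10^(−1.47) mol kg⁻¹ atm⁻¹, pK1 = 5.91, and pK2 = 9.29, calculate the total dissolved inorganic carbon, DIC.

DIC = 3.56 mmol/kg

[CO2*] = KH · pCO2 = 10^(−1.47) × 1560×10^-6 = 5.286×10^-5 mol/kg
α₀ = 1/(1 + K1/[H⁺] + K1K2/[H⁺]²) = 1/(1 + 10^+1.81 + 10^+0.24) = 0.01486
DIC = [CO2*]/α₀ = 5.286×10^-5 / 0.01486 = 3.56 mmol/kg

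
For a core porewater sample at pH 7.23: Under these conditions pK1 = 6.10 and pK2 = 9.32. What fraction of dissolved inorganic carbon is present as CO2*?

α₀ = 1 / (1 + K1/[H⁺] + K1K2/[H⁺]²) = 1 / (1 + 10^+1.13 + 10^-0.96)
   = 1 / (1 + 13.490 + 0.10965) = 1/14.599 = 0.06850

α₀ = 0.0685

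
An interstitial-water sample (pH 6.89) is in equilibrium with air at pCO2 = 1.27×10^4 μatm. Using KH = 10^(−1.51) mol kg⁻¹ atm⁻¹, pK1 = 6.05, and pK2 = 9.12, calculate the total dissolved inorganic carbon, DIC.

DIC = 3.12 mmol/kg

[CO2*] = KH · pCO2 = 10^(−1.51) × 1.27×10^4×10^-6 = 3.925×10^-4 mol/kg
α₀ = 1/(1 + K1/[H⁺] + K1K2/[H⁺]²) = 1/(1 + 10^+0.84 + 10^-1.39) = 0.1256
DIC = [CO2*]/α₀ = 3.925×10^-4 / 0.1256 = 3.12 mmol/kg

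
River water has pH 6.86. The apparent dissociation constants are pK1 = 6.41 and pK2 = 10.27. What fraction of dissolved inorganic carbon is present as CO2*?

α₀ = 1 / (1 + K1/[H⁺] + K1K2/[H⁺]²) = 1 / (1 + 10^+0.45 + 10^-2.96)
   = 1 / (1 + 2.8184 + 0.0010965) = 1/3.8195 = 0.2618

α₀ = 0.262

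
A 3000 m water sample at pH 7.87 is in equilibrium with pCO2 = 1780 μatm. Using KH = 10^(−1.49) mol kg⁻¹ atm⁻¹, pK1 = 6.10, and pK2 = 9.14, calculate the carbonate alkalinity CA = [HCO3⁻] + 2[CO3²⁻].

CA = 3.76 mmol/kg

[CO2*] = KH · pCO2 = 10^(−1.49) × 1780×10^-6 = 5.760×10^-5 mol/kg
α₀ = 1/(1 + K1/[H⁺] + K1K2/[H⁺]²) = 1/(1 + 10^+1.77 + 10^+0.50) = 0.01586
DIC = [CO2*]/α₀ = 5.760×10^-5 / 0.01586 = 3.631 mmol/kg
CA = (α₁ + 2α₂)·DIC = (0.9340 + 2×0.05016) × 3.631 = 3.76 mmol/kg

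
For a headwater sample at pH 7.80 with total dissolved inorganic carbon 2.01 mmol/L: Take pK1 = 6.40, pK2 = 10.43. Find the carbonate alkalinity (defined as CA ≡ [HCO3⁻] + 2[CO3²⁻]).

CA = 1.94 mmol/L

CA = [HCO3⁻] + 2[CO3²⁻] = (α₁ + 2α₂)·DIC
At pH 7.80: [H⁺]/K1 = 10^-1.40 = 0.039811, K2/[H⁺] = 10^-2.63 = 0.0023442
α₁ = 1/(1 + 0.039811 + 0.0023442) = 1/1.0422 = 0.9596; α₂ = α₁·K2/[H⁺] = 0.002249
α₁ + 2α₂ = 0.9640
CA = 0.9640 × 2.01 = 1.94 mmol/L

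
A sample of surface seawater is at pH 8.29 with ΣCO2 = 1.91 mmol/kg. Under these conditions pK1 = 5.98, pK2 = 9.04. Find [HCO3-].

α₁ = 1 / (1 + [H⁺]/K1 + K2/[H⁺]) = 1 / (1 + 10^-2.31 + 10^-0.75)
   = 1 / (1 + 0.0048978 + 0.17783) = 1/1.1827 = 0.8455
[HCO3⁻] = α₁ × DIC = 0.8455 × 1.91 = 1.61 mmol/kg

[HCO3⁻] = 1.61 mmol/kg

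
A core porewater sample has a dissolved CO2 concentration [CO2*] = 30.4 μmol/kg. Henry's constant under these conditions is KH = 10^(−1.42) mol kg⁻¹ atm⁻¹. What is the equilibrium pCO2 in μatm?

pCO2 = 800 μatm

KH = 10^(−1.42) = 3.802×10^-2 mol kg⁻¹ atm⁻¹
pCO2 = [CO2*]/KH = 30.4×10^-6 / 3.802×10^-2 = 8.00×10^-4 atm = 800 μatm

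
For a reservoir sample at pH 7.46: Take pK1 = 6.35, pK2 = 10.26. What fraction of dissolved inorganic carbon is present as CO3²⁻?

α₂ = 1 / (1 + [H⁺]/K2 + [H⁺]²/(K1K2)) = 1 / (1 + 10^+2.80 + 10^+1.69)
   = 1 / (1 + 630.96 + 48.978) = 1/680.94 = 0.001469

α₂ = 0.00147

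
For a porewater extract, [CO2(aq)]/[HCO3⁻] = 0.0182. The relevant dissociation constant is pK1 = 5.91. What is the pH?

pH = 7.65

From K1 = [H⁺][HCO3⁻]/[CO2(aq)]:  pH = pK1 − log₁₀([CO2(aq)]/[HCO3⁻])
log₁₀(0.0182) = -1.740
pH = 5.91 − (-1.740) = 7.65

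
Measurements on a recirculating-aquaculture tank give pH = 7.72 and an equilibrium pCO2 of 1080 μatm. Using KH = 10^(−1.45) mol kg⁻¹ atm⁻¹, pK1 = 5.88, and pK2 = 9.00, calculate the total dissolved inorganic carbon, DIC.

[CO2*] = KH · pCO2 = 10^(−1.45) × 1080×10^-6 = 3.832×10^-5 mol/kg
α₀ = 1/(1 + K1/[H⁺] + K1K2/[H⁺]²) = 1/(1 + 10^+1.84 + 10^+0.56) = 0.01355
DIC = [CO2*]/α₀ = 3.832×10^-5 / 0.01355 = 2.83 mmol/kg

DIC = 2.83 mmol/kg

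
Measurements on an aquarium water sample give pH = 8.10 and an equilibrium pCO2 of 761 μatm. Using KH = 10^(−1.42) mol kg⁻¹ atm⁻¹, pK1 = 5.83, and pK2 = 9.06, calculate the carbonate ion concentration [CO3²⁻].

[CO3²⁻] = 0.591 mmol/kg

[CO2*] = KH · pCO2 = 10^(−1.42) × 761×10^-6 = 2.893×10^-5 mol/kg
α₀ = 1/(1 + K1/[H⁺] + K1K2/[H⁺]²) = 1/(1 + 10^+2.27 + 10^+1.31) = 0.004816
DIC = [CO2*]/α₀ = 2.893×10^-5 / 0.004816 = 6.007 mmol/kg
[CO3²⁻] = α₂·DIC; α₂ = 0.09834, so [CO3²⁻] = 0.09834 × 6.007 = 0.591 mmol/kg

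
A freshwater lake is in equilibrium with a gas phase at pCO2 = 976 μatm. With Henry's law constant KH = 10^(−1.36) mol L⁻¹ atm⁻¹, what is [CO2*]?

[CO2*] = 42.6 μmol/L

KH = 10^(−1.36) = 4.365×10^-2 mol L⁻¹ atm⁻¹
[CO2*] = KH · pCO2 = 4.365×10^-2 × 976×10^-6 atm = 4.26×10^-5 mol/L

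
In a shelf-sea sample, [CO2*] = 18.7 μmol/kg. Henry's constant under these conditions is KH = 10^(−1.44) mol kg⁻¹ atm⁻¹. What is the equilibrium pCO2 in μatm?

pCO2 = 515 μatm

KH = 10^(−1.44) = 3.631×10^-2 mol kg⁻¹ atm⁻¹
pCO2 = [CO2*]/KH = 18.7×10^-6 / 3.631×10^-2 = 5.15×10^-4 atm = 515 μatm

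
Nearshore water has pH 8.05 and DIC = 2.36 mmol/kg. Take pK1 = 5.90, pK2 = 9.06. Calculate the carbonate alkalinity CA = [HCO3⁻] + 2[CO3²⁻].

CA = 2.55 mmol/kg

CA = [HCO3⁻] + 2[CO3²⁻] = (α₁ + 2α₂)·DIC
At pH 8.05: [H⁺]/K1 = 10^-2.15 = 0.0070795, K2/[H⁺] = 10^-1.01 = 0.097724
α₁ = 1/(1 + 0.0070795 + 0.097724) = 1/1.1048 = 0.9051; α₂ = α₁·K2/[H⁺] = 0.08845
α₁ + 2α₂ = 1.0820
CA = 1.0820 × 2.36 = 2.55 mmol/kg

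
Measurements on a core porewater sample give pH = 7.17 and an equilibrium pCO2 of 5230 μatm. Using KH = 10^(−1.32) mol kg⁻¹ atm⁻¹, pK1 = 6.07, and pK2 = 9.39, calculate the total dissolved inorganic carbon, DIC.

[CO2*] = KH · pCO2 = 10^(−1.32) × 5230×10^-6 = 2.503×10^-4 mol/kg
α₀ = 1/(1 + K1/[H⁺] + K1K2/[H⁺]²) = 1/(1 + 10^+1.10 + 10^-1.12) = 0.07318
DIC = [CO2*]/α₀ = 2.503×10^-4 / 0.07318 = 3.42 mmol/kg

DIC = 3.42 mmol/kg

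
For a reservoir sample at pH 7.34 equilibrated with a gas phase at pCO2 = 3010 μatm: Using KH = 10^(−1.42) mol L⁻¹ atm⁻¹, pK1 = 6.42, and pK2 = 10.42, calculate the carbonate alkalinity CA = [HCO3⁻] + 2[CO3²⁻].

CA = 0.953 mmol/L

[CO2*] = KH · pCO2 = 10^(−1.42) × 3010×10^-6 = 1.144×10^-4 mol/L
α₀ = 1/(1 + K1/[H⁺] + K1K2/[H⁺]²) = 1/(1 + 10^+0.92 + 10^-2.16) = 0.1072
DIC = [CO2*]/α₀ = 1.144×10^-4 / 0.1072 = 1.067 mmol/L
CA = (α₁ + 2α₂)·DIC = (0.8920 + 2×0.0007419) × 1.067 = 0.953 mmol/L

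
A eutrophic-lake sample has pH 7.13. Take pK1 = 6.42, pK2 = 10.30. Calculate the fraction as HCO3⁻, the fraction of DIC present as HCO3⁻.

α₁ = 1 / (1 + [H⁺]/K1 + K2/[H⁺]) = 1 / (1 + 10^-0.71 + 10^-3.17)
   = 1 / (1 + 0.19498 + 0.00067608) = 1/1.1957 = 0.8364

α₁ = 0.836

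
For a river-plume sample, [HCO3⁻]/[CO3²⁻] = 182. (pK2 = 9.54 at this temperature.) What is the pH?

From K2 = [H⁺][CO3²⁻]/[HCO3⁻]:  pH = pK2 − log₁₀([HCO3⁻]/[CO3²⁻])
log₁₀(182) = +2.260
pH = 9.54 − (+2.260) = 7.28

pH = 7.28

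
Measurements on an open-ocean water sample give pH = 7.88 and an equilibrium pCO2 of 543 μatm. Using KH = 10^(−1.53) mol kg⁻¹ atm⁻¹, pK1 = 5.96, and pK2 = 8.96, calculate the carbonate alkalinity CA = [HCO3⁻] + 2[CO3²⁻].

[CO2*] = KH · pCO2 = 10^(−1.53) × 543×10^-6 = 1.603×10^-5 mol/kg
α₀ = 1/(1 + K1/[H⁺] + K1K2/[H⁺]²) = 1/(1 + 10^+1.92 + 10^+0.84) = 0.01098
DIC = [CO2*]/α₀ = 1.603×10^-5 / 0.01098 = 1.460 mmol/kg
CA = (α₁ + 2α₂)·DIC = (0.9131 + 2×0.07595) × 1.460 = 1.55 mmol/kg

CA = 1.55 mmol/kg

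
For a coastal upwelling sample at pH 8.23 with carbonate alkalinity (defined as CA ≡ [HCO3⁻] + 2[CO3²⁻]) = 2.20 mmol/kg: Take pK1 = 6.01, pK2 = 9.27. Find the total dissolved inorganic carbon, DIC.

CA = [HCO3⁻] + 2[CO3²⁻] = (α₁ + 2α₂)·DIC
At pH 8.23: [H⁺]/K1 = 10^-2.22 = 0.0060256, K2/[H⁺] = 10^-1.04 = 0.091201
α₁ = 1/(1 + 0.0060256 + 0.091201) = 1/1.0972 = 0.9114; α₂ = α₁·K2/[H⁺] = 0.08312
α₁ + 2α₂ = 1.0776
DIC = CA / (α₁ + 2α₂) = 2.20 / 1.0776 = 2.04 mmol/kg

DIC = 2.04 mmol/kg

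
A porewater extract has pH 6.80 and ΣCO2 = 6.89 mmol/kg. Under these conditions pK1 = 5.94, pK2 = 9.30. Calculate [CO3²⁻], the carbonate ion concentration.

α₂ = 1 / (1 + [H⁺]/K2 + [H⁺]²/(K1K2)) = 1 / (1 + 10^+2.50 + 10^+1.64)
   = 1 / (1 + 316.23 + 43.652) = 1/360.88 = 0.002771
[CO3²⁻] = α₂ × DIC = 0.002771 × 6.89 = 0.0191 mmol/kg = 19.1 μmol/kg

[CO3²⁻] = 19.1 μmol/kg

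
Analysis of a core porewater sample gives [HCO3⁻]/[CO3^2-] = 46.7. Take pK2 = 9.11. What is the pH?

pH = 7.44

From K2 = [H⁺][CO3^2-]/[HCO3⁻]:  pH = pK2 − log₁₀([HCO3⁻]/[CO3^2-])
log₁₀(46.7) = +1.669
pH = 9.11 − (+1.669) = 7.44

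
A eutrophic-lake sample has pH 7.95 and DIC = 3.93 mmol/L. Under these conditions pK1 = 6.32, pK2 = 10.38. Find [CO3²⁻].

[CO3²⁻] = 14.2 μmol/L

α₂ = 1 / (1 + [H⁺]/K2 + [H⁺]²/(K1K2)) = 1 / (1 + 10^+2.43 + 10^+0.80)
   = 1 / (1 + 269.15 + 6.3096) = 1/276.46 = 0.003617
[CO3²⁻] = α₂ × DIC = 0.003617 × 3.93 = 0.0142 mmol/L = 14.2 μmol/L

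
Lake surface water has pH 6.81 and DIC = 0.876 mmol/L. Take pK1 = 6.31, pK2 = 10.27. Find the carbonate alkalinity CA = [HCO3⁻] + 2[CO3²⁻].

CA = [HCO3⁻] + 2[CO3²⁻] = (α₁ + 2α₂)·DIC
At pH 6.81: [H⁺]/K1 = 10^-0.50 = 0.31623, K2/[H⁺] = 10^-3.46 = 0.00034674
α₁ = 1/(1 + 0.31623 + 0.00034674) = 1/1.3166 = 0.7595; α₂ = α₁·K2/[H⁺] = 0.0002634
α₁ + 2α₂ = 0.7601
CA = 0.7601 × 0.876 = 0.666 mmol/L

CA = 0.666 mmol/L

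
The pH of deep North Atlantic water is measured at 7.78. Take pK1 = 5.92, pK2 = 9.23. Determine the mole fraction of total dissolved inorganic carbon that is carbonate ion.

α₂ = 0.0338

α₂ = 1 / (1 + [H⁺]/K2 + [H⁺]²/(K1K2)) = 1 / (1 + 10^+1.45 + 10^-0.41)
   = 1 / (1 + 28.184 + 0.38905) = 1/29.573 = 0.03381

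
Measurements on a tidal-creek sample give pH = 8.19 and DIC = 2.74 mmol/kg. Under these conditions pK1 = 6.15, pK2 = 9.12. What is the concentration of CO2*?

[CO2*] = 0.0222 mmol/kg

α₀ = 1 / (1 + K1/[H⁺] + K1K2/[H⁺]²) = 1 / (1 + 10^+2.04 + 10^+1.11)
   = 1 / (1 + 109.65 + 12.882) = 1/123.53 = 0.008095
[CO2*] = α₀ × DIC = 0.008095 × 2.74 = 0.0222 mmol/kg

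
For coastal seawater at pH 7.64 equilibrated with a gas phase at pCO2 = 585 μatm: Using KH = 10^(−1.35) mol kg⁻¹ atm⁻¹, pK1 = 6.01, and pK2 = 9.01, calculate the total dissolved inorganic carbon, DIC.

DIC = 1.19 mmol/kg

[CO2*] = KH · pCO2 = 10^(−1.35) × 585×10^-6 = 2.613×10^-5 mol/kg
α₀ = 1/(1 + K1/[H⁺] + K1K2/[H⁺]²) = 1/(1 + 10^+1.63 + 10^+0.26) = 0.02199
DIC = [CO2*]/α₀ = 2.613×10^-5 / 0.02199 = 1.19 mmol/kg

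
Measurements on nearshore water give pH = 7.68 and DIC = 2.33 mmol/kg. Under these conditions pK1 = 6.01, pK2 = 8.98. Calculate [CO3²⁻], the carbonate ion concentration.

[CO3²⁻] = 0.109 mmol/kg

α₂ = 1 / (1 + [H⁺]/K2 + [H⁺]²/(K1K2)) = 1 / (1 + 10^+1.30 + 10^-0.37)
   = 1 / (1 + 19.953 + 0.42658) = 1/21.379 = 0.04677
[CO3²⁻] = α₂ × DIC = 0.04677 × 2.33 = 0.109 mmol/kg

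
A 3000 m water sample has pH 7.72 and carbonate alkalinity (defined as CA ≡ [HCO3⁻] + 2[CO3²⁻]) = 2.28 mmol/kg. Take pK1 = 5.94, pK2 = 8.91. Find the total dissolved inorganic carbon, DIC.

CA = [HCO3⁻] + 2[CO3²⁻] = (α₁ + 2α₂)·DIC
At pH 7.72: [H⁺]/K1 = 10^-1.78 = 0.016596, K2/[H⁺] = 10^-1.19 = 0.064565
α₁ = 1/(1 + 0.016596 + 0.064565) = 1/1.0812 = 0.9249; α₂ = α₁·K2/[H⁺] = 0.05972
α₁ + 2α₂ = 1.0444
DIC = CA / (α₁ + 2α₂) = 2.28 / 1.0444 = 2.18 mmol/kg

DIC = 2.18 mmol/kg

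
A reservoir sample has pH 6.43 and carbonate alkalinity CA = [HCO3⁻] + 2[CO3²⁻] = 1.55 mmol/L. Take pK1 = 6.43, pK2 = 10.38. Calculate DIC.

DIC = 3.10 mmol/L

CA = [HCO3⁻] + 2[CO3²⁻] = (α₁ + 2α₂)·DIC
At pH 6.43: [H⁺]/K1 = 10^0.00 = 1.0000, K2/[H⁺] = 10^-3.95 = 0.00011220
α₁ = 1/(1 + 1.0000 + 0.00011220) = 1/2.0001 = 0.5000; α₂ = α₁·K2/[H⁺] = 5.610×10^-5
α₁ + 2α₂ = 0.5001
DIC = CA / (α₁ + 2α₂) = 1.55 / 0.5001 = 3.10 mmol/L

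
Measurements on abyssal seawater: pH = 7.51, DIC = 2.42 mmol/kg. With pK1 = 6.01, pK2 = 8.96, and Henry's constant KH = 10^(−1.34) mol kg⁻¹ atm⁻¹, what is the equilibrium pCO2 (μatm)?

pCO2 = 1570 μatm

α₀ = 1 / (1 + K1/[H⁺] + K1K2/[H⁺]²) = 1 / (1 + 10^+1.50 + 10^+0.05)
   = 1 / (1 + 31.623 + 1.1220) = 1/33.745 = 0.02963
[CO2*] = α₀ × DIC = 0.02963 × 2.42 = 0.07171 mmol/kg
pCO2 = [CO2*]/KH = 7.171×10^-5 / 4.571×10^-2 = 1570 μatm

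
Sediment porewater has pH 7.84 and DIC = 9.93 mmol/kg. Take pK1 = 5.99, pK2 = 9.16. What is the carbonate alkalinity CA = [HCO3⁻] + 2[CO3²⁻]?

CA = [HCO3⁻] + 2[CO3²⁻] = (α₁ + 2α₂)·DIC
At pH 7.84: [H⁺]/K1 = 10^-1.85 = 0.014125, K2/[H⁺] = 10^-1.32 = 0.047863
α₁ = 1/(1 + 0.014125 + 0.047863) = 1/1.0620 = 0.9416; α₂ = α₁·K2/[H⁺] = 0.04507
α₁ + 2α₂ = 1.0318
CA = 1.0318 × 9.93 = 10.2 mmol/kg

CA = 10.2 mmol/kg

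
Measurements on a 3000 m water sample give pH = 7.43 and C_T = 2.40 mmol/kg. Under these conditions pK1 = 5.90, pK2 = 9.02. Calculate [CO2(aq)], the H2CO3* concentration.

[CO2*] = 0.0671 mmol/kg

α₀ = 1 / (1 + K1/[H⁺] + K1K2/[H⁺]²) = 1 / (1 + 10^+1.53 + 10^-0.06)
   = 1 / (1 + 33.884 + 0.87096) = 1/35.755 = 0.02797
[CO2*] = α₀ × DIC = 0.02797 × 2.40 = 0.0671 mmol/kg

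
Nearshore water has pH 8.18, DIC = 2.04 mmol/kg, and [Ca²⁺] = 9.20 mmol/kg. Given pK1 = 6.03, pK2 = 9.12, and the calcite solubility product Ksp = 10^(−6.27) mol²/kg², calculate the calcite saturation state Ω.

α₂ = 1 / (1 + [H⁺]/K2 + [H⁺]²/(K1K2)) = 1 / (1 + 10^+0.94 + 10^-1.21)
   = 1 / (1 + 8.7096 + 0.061660) = 1/9.7713 = 0.1023
[CO3²⁻] = α₂ × DIC = 0.1023 × 2.04 = 0.2088 mmol/kg
Ksp = 10^(−6.27) = 5.370×10^-7
Ω = [Ca²⁺][CO3²⁻]/Ksp = (9.20×10^-3)(2.088×10^-4) / 5.370×10^-7 = 3.58

Ω = 3.58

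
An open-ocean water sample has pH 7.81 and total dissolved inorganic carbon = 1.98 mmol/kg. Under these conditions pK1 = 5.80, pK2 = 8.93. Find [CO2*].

α₀ = 1 / (1 + K1/[H⁺] + K1K2/[H⁺]²) = 1 / (1 + 10^+2.01 + 10^+0.89)
   = 1 / (1 + 102.33 + 7.7625) = 1/111.09 = 0.009002
[CO2*] = α₀ × DIC = 0.009002 × 1.98 = 0.0178 mmol/kg = 17.8 μmol/kg

[CO2*] = 17.8 μmol/kg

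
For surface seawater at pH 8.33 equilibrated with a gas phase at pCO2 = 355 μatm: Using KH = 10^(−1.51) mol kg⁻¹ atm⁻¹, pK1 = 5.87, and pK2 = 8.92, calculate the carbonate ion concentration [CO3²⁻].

[CO3²⁻] = 0.813 mmol/kg

[CO2*] = KH · pCO2 = 10^(−1.51) × 355×10^-6 = 1.097×10^-5 mol/kg
α₀ = 1/(1 + K1/[H⁺] + K1K2/[H⁺]²) = 1/(1 + 10^+2.46 + 10^+1.87) = 0.002751
DIC = [CO2*]/α₀ = 1.097×10^-5 / 0.002751 = 3.988 mmol/kg
[CO3²⁻] = α₂·DIC; α₂ = 0.2039, so [CO3²⁻] = 0.2039 × 3.988 = 0.813 mmol/kg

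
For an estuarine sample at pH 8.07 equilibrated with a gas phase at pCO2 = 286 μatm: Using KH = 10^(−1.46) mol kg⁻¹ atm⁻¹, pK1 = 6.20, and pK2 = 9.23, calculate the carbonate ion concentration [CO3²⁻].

[CO2*] = KH · pCO2 = 10^(−1.46) × 286×10^-6 = 9.917×10^-6 mol/kg
α₀ = 1/(1 + K1/[H⁺] + K1K2/[H⁺]²) = 1/(1 + 10^+1.87 + 10^+0.71) = 0.01246
DIC = [CO2*]/α₀ = 9.917×10^-6 / 0.01246 = 0.7959 mmol/kg
[CO3²⁻] = α₂·DIC; α₂ = 0.06390, so [CO3²⁻] = 0.06390 × 0.7959 = 0.0509 mmol/kg

[CO3²⁻] = 0.0509 mmol/kg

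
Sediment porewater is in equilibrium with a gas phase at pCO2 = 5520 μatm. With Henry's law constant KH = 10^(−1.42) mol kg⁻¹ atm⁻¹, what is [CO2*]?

[CO2*] = 210 μmol/kg

KH = 10^(−1.42) = 3.802×10^-2 mol kg⁻¹ atm⁻¹
[CO2*] = KH · pCO2 = 3.802×10^-2 × 5520×10^-6 atm = 2.10×10^-4 mol/kg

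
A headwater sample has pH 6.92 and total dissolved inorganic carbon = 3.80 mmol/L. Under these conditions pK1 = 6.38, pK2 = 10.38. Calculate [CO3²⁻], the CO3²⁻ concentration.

[CO3²⁻] = 1.02 μmol/L

α₂ = 1 / (1 + [H⁺]/K2 + [H⁺]²/(K1K2)) = 1 / (1 + 10^+3.46 + 10^+2.92)
   = 1 / (1 + 2884.0 + 831.76) = 1/3716.8 = 0.0002690
[CO3²⁻] = α₂ × DIC = 0.0002690 × 3.80 = 0.00102 mmol/L = 1.02 μmol/L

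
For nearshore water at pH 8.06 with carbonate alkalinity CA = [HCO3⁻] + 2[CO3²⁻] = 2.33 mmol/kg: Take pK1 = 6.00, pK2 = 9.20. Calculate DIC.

DIC = 2.20 mmol/kg

CA = [HCO3⁻] + 2[CO3²⁻] = (α₁ + 2α₂)·DIC
At pH 8.06: [H⁺]/K1 = 10^-2.06 = 0.0087096, K2/[H⁺] = 10^-1.14 = 0.072444
α₁ = 1/(1 + 0.0087096 + 0.072444) = 1/1.0812 = 0.9249; α₂ = α₁·K2/[H⁺] = 0.06701
α₁ + 2α₂ = 1.0589
DIC = CA / (α₁ + 2α₂) = 2.33 / 1.0589 = 2.20 mmol/kg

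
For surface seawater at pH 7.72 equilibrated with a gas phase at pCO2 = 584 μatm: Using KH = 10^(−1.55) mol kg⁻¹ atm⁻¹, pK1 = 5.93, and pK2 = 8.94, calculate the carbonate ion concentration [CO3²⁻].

[CO2*] = KH · pCO2 = 10^(−1.55) × 584×10^-6 = 1.646×10^-5 mol/kg
α₀ = 1/(1 + K1/[H⁺] + K1K2/[H⁺]²) = 1/(1 + 10^+1.79 + 10^+0.57) = 0.01507
DIC = [CO2*]/α₀ = 1.646×10^-5 / 0.01507 = 1.092 mmol/kg
[CO3²⁻] = α₂·DIC; α₂ = 0.05598, so [CO3²⁻] = 0.05598 × 1.092 = 0.0612 mmol/kg

[CO3²⁻] = 0.0612 mmol/kg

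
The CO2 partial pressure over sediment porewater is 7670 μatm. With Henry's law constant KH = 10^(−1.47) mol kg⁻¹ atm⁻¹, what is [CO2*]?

[CO2*] = 260 μmol/kg

KH = 10^(−1.47) = 3.388×10^-2 mol kg⁻¹ atm⁻¹
[CO2*] = KH · pCO2 = 3.388×10^-2 × 7670×10^-6 atm = 2.60×10^-4 mol/kg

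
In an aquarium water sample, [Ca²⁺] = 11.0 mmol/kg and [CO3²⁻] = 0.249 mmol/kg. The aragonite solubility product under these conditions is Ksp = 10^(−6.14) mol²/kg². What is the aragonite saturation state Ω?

Ω = 3.78

Ksp = 10^(−6.14) = 7.244×10^-7
Ω = [Ca²⁺][CO3²⁻]/Ksp = (11.0×10^-3)(0.249×10^-3) / 7.244×10^-7 = 3.78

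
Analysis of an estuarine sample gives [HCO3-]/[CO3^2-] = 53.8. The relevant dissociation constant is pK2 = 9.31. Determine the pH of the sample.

From K2 = [H⁺][CO3^2-]/[HCO3-]:  pH = pK2 − log₁₀([HCO3-]/[CO3^2-])
log₁₀(53.8) = +1.731
pH = 9.31 − (+1.731) = 7.58

pH = 7.58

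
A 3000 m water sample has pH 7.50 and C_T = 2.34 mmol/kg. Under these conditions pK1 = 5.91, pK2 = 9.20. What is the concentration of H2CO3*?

α₀ = 1 / (1 + K1/[H⁺] + K1K2/[H⁺]²) = 1 / (1 + 10^+1.59 + 10^-0.11)
   = 1 / (1 + 38.905 + 0.77625) = 1/40.681 = 0.02458
[CO2*] = α₀ × DIC = 0.02458 × 2.34 = 0.0575 mmol/kg

[CO2*] = 0.0575 mmol/kg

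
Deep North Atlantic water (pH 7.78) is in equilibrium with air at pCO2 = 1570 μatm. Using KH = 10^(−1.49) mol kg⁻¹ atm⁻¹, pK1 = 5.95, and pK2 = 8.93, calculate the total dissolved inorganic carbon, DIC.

[CO2*] = KH · pCO2 = 10^(−1.49) × 1570×10^-6 = 5.080×10^-5 mol/kg
α₀ = 1/(1 + K1/[H⁺] + K1K2/[H⁺]²) = 1/(1 + 10^+1.83 + 10^+0.68) = 0.01362
DIC = [CO2*]/α₀ = 5.080×10^-5 / 0.01362 = 3.73 mmol/kg

DIC = 3.73 mmol/kg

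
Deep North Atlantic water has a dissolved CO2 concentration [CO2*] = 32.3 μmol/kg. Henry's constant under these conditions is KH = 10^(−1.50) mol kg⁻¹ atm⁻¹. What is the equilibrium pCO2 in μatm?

pCO2 = 1020 μatm

KH = 10^(−1.50) = 3.162×10^-2 mol kg⁻¹ atm⁻¹
pCO2 = [CO2*]/KH = 32.3×10^-6 / 3.162×10^-2 = 1.02×10^-3 atm = 1020 μatm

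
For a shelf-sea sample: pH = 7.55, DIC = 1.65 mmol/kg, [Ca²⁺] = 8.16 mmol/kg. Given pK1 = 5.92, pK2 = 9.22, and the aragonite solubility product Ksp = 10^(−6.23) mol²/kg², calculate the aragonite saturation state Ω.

α₂ = 1 / (1 + [H⁺]/K2 + [H⁺]²/(K1K2)) = 1 / (1 + 10^+1.67 + 10^+0.04)
   = 1 / (1 + 46.774 + 1.0965) = 1/48.870 = 0.02046
[CO3²⁻] = α₂ × DIC = 0.02046 × 1.65 = 0.03376 mmol/kg
Ksp = 10^(−6.23) = 5.888×10^-7
Ω = [Ca²⁺][CO3²⁻]/Ksp = (8.16×10^-3)(3.376×10^-5) / 5.888×10^-7 = 0.468

Ω = 0.468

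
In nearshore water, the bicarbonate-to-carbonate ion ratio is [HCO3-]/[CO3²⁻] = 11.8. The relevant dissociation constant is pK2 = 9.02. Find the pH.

pH = 7.95

From K2 = [H⁺][CO3²⁻]/[HCO3-]:  pH = pK2 − log₁₀([HCO3-]/[CO3²⁻])
log₁₀(11.8) = +1.072
pH = 9.02 − (+1.072) = 7.95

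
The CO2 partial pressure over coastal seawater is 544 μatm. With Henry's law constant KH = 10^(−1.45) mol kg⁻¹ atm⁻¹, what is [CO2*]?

[CO2*] = 19.3 μmol/kg

KH = 10^(−1.45) = 3.548×10^-2 mol kg⁻¹ atm⁻¹
[CO2*] = KH · pCO2 = 3.548×10^-2 × 544×10^-6 atm = 1.93×10^-5 mol/kg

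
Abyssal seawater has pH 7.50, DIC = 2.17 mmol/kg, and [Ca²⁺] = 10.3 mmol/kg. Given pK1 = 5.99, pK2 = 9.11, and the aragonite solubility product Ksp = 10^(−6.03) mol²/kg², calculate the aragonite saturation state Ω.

Ω = 0.557

α₂ = 1 / (1 + [H⁺]/K2 + [H⁺]²/(K1K2)) = 1 / (1 + 10^+1.61 + 10^+0.10)
   = 1 / (1 + 40.738 + 1.2589) = 1/42.997 = 0.02326
[CO3²⁻] = α₂ × DIC = 0.02326 × 2.17 = 0.05047 mmol/kg
Ksp = 10^(−6.03) = 9.333×10^-7
Ω = [Ca²⁺][CO3²⁻]/Ksp = (10.3×10^-3)(5.047×10^-5) / 9.333×10^-7 = 0.557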